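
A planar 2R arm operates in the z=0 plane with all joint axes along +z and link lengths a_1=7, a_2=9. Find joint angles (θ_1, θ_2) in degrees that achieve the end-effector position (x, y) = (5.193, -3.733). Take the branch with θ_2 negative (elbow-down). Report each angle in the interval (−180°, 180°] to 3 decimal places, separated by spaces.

48.583 -135.001

cos θ_2 = (40.9025−7²−9²)/(2·7·9) = -0.7071; θ_2 = -135.0013° (elbow-down)
β = atan2(-3.7330,5.1930) = -35.7106°; ψ = atan2(-6.3638,0.6359) = -84.2937°
θ_1 = β − ψ = 48.5832°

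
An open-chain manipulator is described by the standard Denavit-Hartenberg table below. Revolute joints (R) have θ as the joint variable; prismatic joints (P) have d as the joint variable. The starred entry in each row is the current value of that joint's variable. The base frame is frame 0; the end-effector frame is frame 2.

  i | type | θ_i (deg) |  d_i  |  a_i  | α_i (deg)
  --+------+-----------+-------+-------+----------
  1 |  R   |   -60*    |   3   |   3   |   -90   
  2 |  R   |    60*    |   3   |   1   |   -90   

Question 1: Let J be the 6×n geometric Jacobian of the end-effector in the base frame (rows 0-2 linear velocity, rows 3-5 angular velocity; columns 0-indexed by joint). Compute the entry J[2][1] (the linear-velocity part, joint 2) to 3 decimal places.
-0.500

axis z_1 = (0.8660,0.5000,0.0000); lever o_n−o_1 = (2.8481,1.0670,-0.8660)
cross product → J_v[:, 1] = (-0.4330,0.7500,-0.5000)
J_ω[:, 1] = z_1
entry J[2][1] = -0.5000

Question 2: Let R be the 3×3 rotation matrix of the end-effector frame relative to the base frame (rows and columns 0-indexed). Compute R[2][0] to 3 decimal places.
-0.866

End-effector x-axis (col 0 of R) = (0.2500,-0.4330,-0.8660)
R[2][0] = -0.8660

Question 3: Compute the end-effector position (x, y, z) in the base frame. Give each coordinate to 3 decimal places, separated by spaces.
4.348 -1.531 2.134

after link 1: o_1 = (1.5000, -2.5981, 3.0000)
after link 2: o_2 = (4.3481, -1.5311, 2.1340)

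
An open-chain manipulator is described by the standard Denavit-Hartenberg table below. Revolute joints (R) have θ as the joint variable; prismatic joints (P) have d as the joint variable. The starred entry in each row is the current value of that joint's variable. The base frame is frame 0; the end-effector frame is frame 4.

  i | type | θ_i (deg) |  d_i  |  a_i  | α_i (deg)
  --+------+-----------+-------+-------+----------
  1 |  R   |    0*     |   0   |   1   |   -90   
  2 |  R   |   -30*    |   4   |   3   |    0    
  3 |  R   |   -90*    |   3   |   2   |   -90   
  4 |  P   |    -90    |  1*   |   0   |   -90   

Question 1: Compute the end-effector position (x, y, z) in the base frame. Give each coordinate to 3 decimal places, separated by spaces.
after link 1: o_1 = (1.0000, 0.0000, 0.0000)
after link 2: o_2 = (3.5981, 4.0000, 1.5000)
after link 3: o_3 = (2.5981, 7.0000, 3.2321)
after link 4: o_4 = (3.4641, 7.0000, 3.7321)

3.464 7.000 3.732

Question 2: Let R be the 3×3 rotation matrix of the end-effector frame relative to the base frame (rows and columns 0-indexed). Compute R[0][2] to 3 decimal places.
End-effector z-axis (col 2 of R) = (-0.5000,-0.0000,0.8660)
R[0][2] = -0.5000

-0.500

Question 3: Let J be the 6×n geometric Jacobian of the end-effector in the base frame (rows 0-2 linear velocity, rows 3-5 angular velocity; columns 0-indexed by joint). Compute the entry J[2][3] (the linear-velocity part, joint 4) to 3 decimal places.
prismatic axis z_3 = (0.8660,0.0000,0.5000)
J_v[:, 3] = z_3; J_ω[:, 3] = (0,0,0)
entry J[2][3] = 0.5000

0.500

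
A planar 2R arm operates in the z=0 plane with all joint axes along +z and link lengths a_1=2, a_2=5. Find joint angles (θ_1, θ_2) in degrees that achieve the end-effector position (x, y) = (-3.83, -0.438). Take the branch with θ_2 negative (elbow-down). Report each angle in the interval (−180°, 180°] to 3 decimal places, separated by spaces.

-60.014 -134.988

cos θ_2 = (14.8607−2²−5²)/(2·2·5) = -0.7070; θ_2 = -134.9883° (elbow-down)
β = atan2(-0.4380,-3.8300) = -173.4760°; ψ = atan2(-3.5363,-1.5348) = -113.4619°
θ_1 = β − ψ = -60.0140°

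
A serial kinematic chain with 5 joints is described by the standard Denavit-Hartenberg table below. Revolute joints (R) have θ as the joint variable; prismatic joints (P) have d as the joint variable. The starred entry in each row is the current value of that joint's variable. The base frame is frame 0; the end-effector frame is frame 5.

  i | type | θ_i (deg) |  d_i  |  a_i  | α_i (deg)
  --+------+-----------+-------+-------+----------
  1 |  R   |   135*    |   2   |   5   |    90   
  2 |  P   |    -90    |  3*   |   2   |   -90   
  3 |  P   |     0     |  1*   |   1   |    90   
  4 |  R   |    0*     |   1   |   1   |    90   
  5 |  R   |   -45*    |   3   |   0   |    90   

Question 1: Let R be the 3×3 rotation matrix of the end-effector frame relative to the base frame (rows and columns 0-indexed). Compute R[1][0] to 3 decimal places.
-0.500

End-effector x-axis (col 0 of R) = (-0.5000,-0.5000,-0.7071)
R[1][0] = -0.5000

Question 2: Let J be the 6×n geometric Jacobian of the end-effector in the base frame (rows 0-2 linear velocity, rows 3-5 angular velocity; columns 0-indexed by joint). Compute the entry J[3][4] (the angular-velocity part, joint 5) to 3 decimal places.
axis z_4 = (0.7071,-0.7071,-0.0000); lever o_n−o_4 = (2.1213,-2.1213,-0.0000)
cross product → J_v[:, 4] = (0.0000,0.0000,0.0000)
J_ω[:, 4] = z_4
entry J[3][4] = 0.7071

0.707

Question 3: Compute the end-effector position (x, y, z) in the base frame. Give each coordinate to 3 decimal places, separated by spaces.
0.707 4.950 -2.000

after link 1: o_1 = (-3.5355, 3.5355, 2.0000)
after link 2: o_2 = (-1.4142, 5.6569, 0.0000)
after link 3: o_3 = (-2.1213, 6.3640, -1.0000)
after link 4: o_4 = (-1.4142, 7.0711, -2.0000)
after link 5: o_5 = (0.7071, 4.9497, -2.0000)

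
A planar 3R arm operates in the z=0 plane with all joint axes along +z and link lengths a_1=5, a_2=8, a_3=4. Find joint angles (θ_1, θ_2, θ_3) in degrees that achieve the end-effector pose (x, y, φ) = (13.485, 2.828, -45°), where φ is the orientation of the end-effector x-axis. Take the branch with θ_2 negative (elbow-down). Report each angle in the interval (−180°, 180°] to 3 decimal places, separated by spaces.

wrist centre = target − a_3·(cos φ, sin φ) = (10.6566, 5.6564)
cos θ_2 = (145.5577−5²−8²)/(2·5·8) = 0.7070; θ_2 = -45.0110° (elbow-down)
β = atan2(5.6564,10.6566) = 27.9590°; ψ = atan2(-5.6579,10.6558) = -27.9671°
θ_1 = β − ψ = 55.9262°
θ_3 = φ − θ_1 − θ_2 = -55.9152° (wrapped to (-180°,180°])

55.926 -45.011 -55.915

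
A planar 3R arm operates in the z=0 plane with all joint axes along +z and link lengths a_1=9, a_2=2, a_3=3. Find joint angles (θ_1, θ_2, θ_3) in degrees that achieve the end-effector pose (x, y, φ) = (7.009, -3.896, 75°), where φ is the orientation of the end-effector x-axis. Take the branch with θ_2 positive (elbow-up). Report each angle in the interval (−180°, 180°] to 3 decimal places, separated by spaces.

-59.996 90.000 44.996

wrist centre = target − a_3·(cos φ, sin φ) = (6.2325, -6.7938)
cos θ_2 = (85.0000−9²−2²)/(2·9·2) = 0.0000; θ_2 = 90.0000° (elbow-up)
β = atan2(-6.7938,6.2325) = -47.4670°; ψ = atan2(2.0000,9.0000) = 12.5288°
θ_1 = β − ψ = -59.9959°
θ_3 = φ − θ_1 − θ_2 = 44.9959° (wrapped to (-180°,180°])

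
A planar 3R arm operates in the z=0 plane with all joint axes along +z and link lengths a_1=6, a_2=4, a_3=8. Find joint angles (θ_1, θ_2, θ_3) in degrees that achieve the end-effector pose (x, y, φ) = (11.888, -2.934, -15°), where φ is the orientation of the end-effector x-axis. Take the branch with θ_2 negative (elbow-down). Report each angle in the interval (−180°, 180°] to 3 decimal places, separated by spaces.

30.002 -135.005 90.002

wrist centre = target − a_3·(cos φ, sin φ) = (4.1606, -0.8634)
cos θ_2 = (18.0561−6²−4²)/(2·6·4) = -0.7072; θ_2 = -135.0047° (elbow-down)
β = atan2(-0.8634,4.1606) = -11.7242°; ψ = atan2(-2.8282,3.1713) = -41.7265°
θ_1 = β − ψ = 30.0023°
θ_3 = φ − θ_1 − θ_2 = 90.0024° (wrapped to (-180°,180°])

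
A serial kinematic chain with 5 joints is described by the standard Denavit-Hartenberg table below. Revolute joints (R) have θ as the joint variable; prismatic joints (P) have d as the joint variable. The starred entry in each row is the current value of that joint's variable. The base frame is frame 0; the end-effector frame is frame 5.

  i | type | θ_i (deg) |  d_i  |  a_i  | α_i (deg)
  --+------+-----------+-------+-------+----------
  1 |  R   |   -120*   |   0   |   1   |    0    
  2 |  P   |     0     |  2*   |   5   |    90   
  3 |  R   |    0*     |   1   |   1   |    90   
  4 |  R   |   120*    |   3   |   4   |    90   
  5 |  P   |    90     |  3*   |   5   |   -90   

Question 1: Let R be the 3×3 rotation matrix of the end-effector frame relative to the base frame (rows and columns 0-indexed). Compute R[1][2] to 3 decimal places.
-0.866

End-effector z-axis (col 2 of R) = (0.5000,-0.8660,-0.0000)
R[1][2] = -0.8660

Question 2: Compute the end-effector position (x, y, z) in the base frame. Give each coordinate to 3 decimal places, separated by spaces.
-8.964 -3.598 -6.000

after link 1: o_1 = (-0.5000, -0.8660, 0.0000)
after link 2: o_2 = (-3.0000, -5.1962, 2.0000)
after link 3: o_3 = (-4.3660, -5.5622, 2.0000)
after link 4: o_4 = (-6.3660, -2.0981, -1.0000)
after link 5: o_5 = (-8.9641, -3.5981, -6.0000)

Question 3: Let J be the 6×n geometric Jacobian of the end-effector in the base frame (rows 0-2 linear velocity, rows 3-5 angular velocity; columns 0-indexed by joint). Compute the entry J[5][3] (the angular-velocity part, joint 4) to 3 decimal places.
-1.000

axis z_3 = (-0.0000,0.0000,-1.0000); lever o_n−o_3 = (-4.5981,1.9641,-8.0000)
cross product → J_v[:, 3] = (1.9641,4.5981,0.0000)
J_ω[:, 3] = z_3
entry J[5][3] = -1.0000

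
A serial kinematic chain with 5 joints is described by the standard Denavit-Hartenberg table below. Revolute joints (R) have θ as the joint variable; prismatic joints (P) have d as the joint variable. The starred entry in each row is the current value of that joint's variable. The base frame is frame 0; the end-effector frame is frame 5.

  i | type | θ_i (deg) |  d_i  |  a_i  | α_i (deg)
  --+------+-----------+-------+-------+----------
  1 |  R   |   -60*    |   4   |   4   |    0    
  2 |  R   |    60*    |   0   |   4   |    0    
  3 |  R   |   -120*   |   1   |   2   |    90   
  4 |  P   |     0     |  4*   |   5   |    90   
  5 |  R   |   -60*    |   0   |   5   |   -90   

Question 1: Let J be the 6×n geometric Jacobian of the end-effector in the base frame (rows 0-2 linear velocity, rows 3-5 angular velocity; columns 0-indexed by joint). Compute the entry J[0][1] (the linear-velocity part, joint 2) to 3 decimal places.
8.392

axis z_1 = (0.0000,0.0000,1.0000); lever o_n−o_1 = (-0.4641,-8.3923,1.0000)
cross product → J_v[:, 1] = (8.3923,-0.4641,0.0000)
J_ω[:, 1] = z_1
entry J[0][1] = 8.3923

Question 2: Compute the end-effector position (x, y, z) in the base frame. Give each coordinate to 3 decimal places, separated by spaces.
1.536 -11.856 5.000

after link 1: o_1 = (2.0000, -3.4641, 4.0000)
after link 2: o_2 = (6.0000, -3.4641, 4.0000)
after link 3: o_3 = (5.0000, -5.1962, 5.0000)
after link 4: o_4 = (-0.9641, -7.5263, 5.0000)
after link 5: o_5 = (1.5359, -11.8564, 5.0000)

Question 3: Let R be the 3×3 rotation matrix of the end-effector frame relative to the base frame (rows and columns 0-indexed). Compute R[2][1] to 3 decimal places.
End-effector y-axis (col 1 of R) = (0.0000,-0.0000,1.0000)
R[2][1] = 1.0000

1.000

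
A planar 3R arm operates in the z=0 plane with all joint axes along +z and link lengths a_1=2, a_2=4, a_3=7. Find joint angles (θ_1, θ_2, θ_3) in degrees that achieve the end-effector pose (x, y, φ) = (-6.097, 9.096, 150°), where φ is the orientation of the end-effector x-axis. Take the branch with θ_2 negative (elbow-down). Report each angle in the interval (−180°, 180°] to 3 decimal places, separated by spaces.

120.708 -44.986 74.278

wrist centre = target − a_3·(cos φ, sin φ) = (-0.0348, 5.5960)
cos θ_2 = (31.3164−2²−4²)/(2·2·4) = 0.7073; θ_2 = -44.9862° (elbow-down)
β = atan2(5.5960,-0.0348) = 90.3565°; ψ = atan2(-2.8277,4.8291) = -30.3517°
θ_1 = β − ψ = 120.7082°
θ_3 = φ − θ_1 − θ_2 = 74.2780° (wrapped to (-180°,180°])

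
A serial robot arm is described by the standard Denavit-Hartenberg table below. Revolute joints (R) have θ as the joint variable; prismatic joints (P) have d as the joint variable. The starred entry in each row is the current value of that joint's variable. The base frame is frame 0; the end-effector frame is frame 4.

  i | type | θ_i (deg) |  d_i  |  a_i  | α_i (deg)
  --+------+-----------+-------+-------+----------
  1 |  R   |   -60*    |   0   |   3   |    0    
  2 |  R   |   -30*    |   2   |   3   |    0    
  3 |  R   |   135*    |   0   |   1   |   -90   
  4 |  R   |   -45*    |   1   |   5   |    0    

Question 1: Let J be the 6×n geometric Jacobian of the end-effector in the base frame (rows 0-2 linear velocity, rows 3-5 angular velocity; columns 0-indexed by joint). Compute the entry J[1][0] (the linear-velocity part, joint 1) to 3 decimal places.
4.000

axis z_0 = ẑ; lever o_n−o_0 = (4.0000,-1.6839,5.5355)
cross product → J_v[:, 0] = (1.6839,4.0000,-0.0000)
J_ω[:, 0] = z_0
entry J[1][0] = 4.0000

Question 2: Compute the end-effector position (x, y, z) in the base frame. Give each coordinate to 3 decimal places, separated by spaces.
after link 1: o_1 = (1.5000, -2.5981, 0.0000)
after link 2: o_2 = (1.5000, -5.5981, 2.0000)
after link 3: o_3 = (2.2071, -4.8910, 2.0000)
after link 4: o_4 = (4.0000, -1.6839, 5.5355)

4.000 -1.684 5.536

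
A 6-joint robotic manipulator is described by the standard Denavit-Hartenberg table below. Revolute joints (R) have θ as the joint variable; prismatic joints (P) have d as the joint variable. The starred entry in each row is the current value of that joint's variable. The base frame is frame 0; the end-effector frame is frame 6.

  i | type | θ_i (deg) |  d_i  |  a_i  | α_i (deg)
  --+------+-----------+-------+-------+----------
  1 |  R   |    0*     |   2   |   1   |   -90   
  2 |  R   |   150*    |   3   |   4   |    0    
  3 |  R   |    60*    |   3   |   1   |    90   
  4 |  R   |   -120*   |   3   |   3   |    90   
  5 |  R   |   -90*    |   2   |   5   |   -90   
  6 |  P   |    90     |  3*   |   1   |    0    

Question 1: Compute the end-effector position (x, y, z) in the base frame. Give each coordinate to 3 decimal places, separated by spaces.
1.018 1.304 0.299

after link 1: o_1 = (1.0000, 0.0000, 2.0000)
after link 2: o_2 = (-2.4641, 3.0000, 0.0000)
after link 3: o_3 = (-3.3301, 6.0000, 0.5000)
after link 4: o_4 = (-3.5311, 3.4019, -2.8481)
after link 5: o_5 = (0.4689, 4.4019, 0.6160)
after link 6: o_6 = (1.0179, 1.3038, 0.2990)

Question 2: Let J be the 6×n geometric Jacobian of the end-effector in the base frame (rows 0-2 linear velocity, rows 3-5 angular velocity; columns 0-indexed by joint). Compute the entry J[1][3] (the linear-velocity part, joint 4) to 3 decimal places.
-3.866

axis z_3 = (-0.5000,0.0000,-0.8660); lever o_n−o_3 = (4.3481,-4.6962,-0.2010)
cross product → J_v[:, 3] = (-4.0670,-3.8660,2.3481)
J_ω[:, 3] = z_3
entry J[1][3] = -3.8660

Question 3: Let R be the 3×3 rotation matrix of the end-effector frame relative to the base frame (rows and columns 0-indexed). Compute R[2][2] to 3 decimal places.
End-effector z-axis (col 2 of R) = (0.4330,-0.8660,-0.2500)
R[2][2] = -0.2500

-0.250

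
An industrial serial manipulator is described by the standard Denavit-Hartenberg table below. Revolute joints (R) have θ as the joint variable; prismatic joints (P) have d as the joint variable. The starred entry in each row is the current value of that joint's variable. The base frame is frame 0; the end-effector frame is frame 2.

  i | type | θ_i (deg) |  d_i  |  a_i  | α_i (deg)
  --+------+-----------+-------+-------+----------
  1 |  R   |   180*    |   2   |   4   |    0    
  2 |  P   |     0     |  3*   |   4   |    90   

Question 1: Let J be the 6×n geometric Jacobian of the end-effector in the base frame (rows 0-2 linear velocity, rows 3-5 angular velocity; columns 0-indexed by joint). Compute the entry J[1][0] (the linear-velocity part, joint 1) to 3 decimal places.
-8.000

axis z_0 = ẑ; lever o_n−o_0 = (-8.0000,0.0000,5.0000)
cross product → J_v[:, 0] = (-0.0000,-8.0000,0.0000)
J_ω[:, 0] = z_0
entry J[1][0] = -8.0000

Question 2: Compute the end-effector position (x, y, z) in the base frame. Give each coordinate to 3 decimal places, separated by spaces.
after link 1: o_1 = (-4.0000, 0.0000, 2.0000)
after link 2: o_2 = (-8.0000, 0.0000, 5.0000)

-8.000 0.000 5.000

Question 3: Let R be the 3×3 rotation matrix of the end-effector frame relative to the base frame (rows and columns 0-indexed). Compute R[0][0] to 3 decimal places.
End-effector x-axis (col 0 of R) = (-1.0000,0.0000,0.0000)
R[0][0] = -1.0000

-1.000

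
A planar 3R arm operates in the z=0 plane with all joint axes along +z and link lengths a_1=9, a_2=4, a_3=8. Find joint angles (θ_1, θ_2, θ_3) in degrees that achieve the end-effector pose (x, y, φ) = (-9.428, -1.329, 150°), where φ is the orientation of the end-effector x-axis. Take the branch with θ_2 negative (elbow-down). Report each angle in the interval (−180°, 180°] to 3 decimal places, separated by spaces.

wrist centre = target − a_3·(cos φ, sin φ) = (-2.4998, -5.3290)
cos θ_2 = (34.6472−9²−4²)/(2·9·4) = -0.8660; θ_2 = -149.9983° (elbow-down)
β = atan2(-5.3290,-2.4998) = -115.1309°; ψ = atan2(-2.0001,5.5360) = -19.8644°
θ_1 = β − ψ = -95.2665°
θ_3 = φ − θ_1 − θ_2 = 35.2648° (wrapped to (-180°,180°])

-95.267 -149.998 35.265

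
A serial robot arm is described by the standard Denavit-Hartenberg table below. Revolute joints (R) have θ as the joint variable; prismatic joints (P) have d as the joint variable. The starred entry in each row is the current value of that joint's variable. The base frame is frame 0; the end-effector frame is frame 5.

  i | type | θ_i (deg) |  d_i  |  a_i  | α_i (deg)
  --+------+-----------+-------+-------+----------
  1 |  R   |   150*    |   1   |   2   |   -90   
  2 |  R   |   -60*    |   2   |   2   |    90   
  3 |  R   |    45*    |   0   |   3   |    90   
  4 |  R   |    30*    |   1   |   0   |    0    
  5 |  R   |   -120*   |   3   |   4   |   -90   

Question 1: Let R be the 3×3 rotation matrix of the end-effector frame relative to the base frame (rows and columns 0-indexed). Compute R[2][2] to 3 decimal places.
0.612

End-effector z-axis (col 2 of R) = (-0.6597,-0.4356,0.6124)
R[2][2] = 0.6124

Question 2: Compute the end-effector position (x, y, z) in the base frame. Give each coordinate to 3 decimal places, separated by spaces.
after link 1: o_1 = (-1.7321, 1.0000, 1.0000)
after link 2: o_2 = (-3.5981, -0.2321, 2.7321)
after link 3: o_3 = (-5.5773, -1.5388, 4.5692)
after link 4: o_4 = (-5.5299, -0.7497, 5.1815)
after link 5: o_5 = (-8.3878, 3.3498, 5.0187)

-8.388 3.350 5.019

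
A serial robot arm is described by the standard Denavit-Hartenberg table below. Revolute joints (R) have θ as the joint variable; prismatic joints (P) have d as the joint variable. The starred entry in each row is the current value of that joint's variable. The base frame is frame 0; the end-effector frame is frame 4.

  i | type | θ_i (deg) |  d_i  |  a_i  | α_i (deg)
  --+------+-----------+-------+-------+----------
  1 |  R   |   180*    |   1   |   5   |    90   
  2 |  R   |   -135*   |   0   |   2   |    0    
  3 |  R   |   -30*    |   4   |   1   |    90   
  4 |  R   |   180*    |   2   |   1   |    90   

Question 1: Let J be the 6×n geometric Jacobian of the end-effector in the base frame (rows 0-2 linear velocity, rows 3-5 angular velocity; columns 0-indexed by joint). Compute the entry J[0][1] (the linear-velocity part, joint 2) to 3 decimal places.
axis z_1 = (0.0000,1.0000,0.0000); lever o_n−o_1 = (1.9319,4.0000,0.5176)
cross product → J_v[:, 1] = (0.5176,0.0000,-1.9319)
J_ω[:, 1] = z_1
entry J[0][1] = 0.5176

0.518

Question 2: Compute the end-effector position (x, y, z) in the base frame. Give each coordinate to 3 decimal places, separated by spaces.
-3.068 4.000 1.518

after link 1: o_1 = (-5.0000, 0.0000, 1.0000)
after link 2: o_2 = (-3.5858, 0.0000, -0.4142)
after link 3: o_3 = (-2.6199, 4.0000, -0.6730)
after link 4: o_4 = (-3.0681, 4.0000, 1.5176)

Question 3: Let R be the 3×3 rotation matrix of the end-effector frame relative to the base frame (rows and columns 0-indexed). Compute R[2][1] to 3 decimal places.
0.966

End-effector y-axis (col 1 of R) = (0.2588,-0.0000,0.9659)
R[2][1] = 0.9659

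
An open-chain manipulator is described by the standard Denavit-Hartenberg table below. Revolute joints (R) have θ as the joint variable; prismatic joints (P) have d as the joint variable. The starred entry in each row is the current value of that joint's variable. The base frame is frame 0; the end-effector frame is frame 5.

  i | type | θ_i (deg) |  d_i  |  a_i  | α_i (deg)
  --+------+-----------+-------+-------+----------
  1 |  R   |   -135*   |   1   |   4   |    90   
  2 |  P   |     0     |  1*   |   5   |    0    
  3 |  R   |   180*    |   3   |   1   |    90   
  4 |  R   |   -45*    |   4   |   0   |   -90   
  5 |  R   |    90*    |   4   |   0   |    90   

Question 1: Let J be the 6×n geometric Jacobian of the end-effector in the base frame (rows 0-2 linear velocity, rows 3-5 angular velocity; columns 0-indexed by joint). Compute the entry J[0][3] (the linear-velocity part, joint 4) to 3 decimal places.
axis z_3 = (-0.0000,-0.0000,1.0000); lever o_n−o_3 = (-0.0000,4.0000,4.0000)
cross product → J_v[:, 3] = (-4.0000,-0.0000,-0.0000)
J_ω[:, 3] = z_3
entry J[0][3] = -4.0000

-4.000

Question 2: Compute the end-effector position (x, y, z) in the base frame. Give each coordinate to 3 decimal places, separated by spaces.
after link 1: o_1 = (-2.8284, -2.8284, 1.0000)
after link 2: o_2 = (-7.0711, -5.6569, 1.0000)
after link 3: o_3 = (-8.4853, -2.8284, 1.0000)
after link 4: o_4 = (-8.4853, -2.8284, 5.0000)
after link 5: o_5 = (-8.4853, 1.1716, 5.0000)

-8.485 1.172 5.000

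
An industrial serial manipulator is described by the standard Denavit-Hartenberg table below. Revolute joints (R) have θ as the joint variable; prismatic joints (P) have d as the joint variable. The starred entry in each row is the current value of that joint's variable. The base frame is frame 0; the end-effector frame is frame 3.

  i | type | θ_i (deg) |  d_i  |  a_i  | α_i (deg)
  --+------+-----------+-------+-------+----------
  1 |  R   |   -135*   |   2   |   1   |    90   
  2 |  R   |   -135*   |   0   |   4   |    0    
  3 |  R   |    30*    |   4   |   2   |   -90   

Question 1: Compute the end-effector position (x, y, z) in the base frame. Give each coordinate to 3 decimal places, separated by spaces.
-1.170 4.487 -2.760

after link 1: o_1 = (-0.7071, -0.7071, 2.0000)
after link 2: o_2 = (1.2929, 1.2929, -0.8284)
after link 3: o_3 = (-1.1695, 4.4873, -2.7603)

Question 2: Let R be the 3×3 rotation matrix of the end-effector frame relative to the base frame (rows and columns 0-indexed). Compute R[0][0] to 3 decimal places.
End-effector x-axis (col 0 of R) = (0.1830,0.1830,-0.9659)
R[0][0] = 0.1830

0.183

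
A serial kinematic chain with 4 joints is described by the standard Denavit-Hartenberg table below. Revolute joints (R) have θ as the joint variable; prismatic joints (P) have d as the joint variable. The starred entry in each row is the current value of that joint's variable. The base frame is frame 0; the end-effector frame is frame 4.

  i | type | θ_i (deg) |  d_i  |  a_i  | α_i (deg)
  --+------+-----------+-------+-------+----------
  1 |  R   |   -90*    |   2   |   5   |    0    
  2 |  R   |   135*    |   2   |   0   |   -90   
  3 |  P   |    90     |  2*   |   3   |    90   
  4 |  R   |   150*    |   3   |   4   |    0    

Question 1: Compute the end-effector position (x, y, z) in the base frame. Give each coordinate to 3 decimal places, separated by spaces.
after link 1: o_1 = (0.0000, -5.0000, 2.0000)
after link 2: o_2 = (0.0000, -5.0000, 4.0000)
after link 3: o_3 = (-1.4142, -3.5858, 1.0000)
after link 4: o_4 = (-0.7071, -0.0503, 4.4641)

-0.707 -0.050 4.464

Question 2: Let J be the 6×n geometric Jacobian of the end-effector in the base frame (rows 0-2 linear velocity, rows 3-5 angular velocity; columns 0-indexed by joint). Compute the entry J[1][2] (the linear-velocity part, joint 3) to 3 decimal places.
prismatic axis z_2 = (-0.7071,0.7071,0.0000)
J_v[:, 2] = z_2; J_ω[:, 2] = (0,0,0)
entry J[1][2] = 0.7071

0.707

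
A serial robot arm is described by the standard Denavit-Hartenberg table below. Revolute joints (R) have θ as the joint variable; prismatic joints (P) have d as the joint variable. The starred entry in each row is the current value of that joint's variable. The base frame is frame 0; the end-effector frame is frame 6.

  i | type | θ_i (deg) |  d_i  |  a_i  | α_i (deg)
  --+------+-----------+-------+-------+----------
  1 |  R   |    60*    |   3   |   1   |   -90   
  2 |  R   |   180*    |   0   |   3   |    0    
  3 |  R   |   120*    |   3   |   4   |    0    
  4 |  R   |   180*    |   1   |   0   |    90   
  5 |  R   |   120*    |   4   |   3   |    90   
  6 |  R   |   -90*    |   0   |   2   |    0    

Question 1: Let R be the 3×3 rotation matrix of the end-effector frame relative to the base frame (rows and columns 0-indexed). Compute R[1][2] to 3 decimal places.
-0.125

End-effector z-axis (col 2 of R) = (-0.6495,-0.1250,-0.7500)
R[1][2] = -0.1250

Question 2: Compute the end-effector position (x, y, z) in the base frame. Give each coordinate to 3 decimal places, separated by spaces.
after link 1: o_1 = (0.5000, 0.8660, 3.0000)
after link 2: o_2 = (-1.0000, -1.7321, 3.0000)
after link 3: o_3 = (-2.5981, 1.5000, 6.4641)
after link 4: o_4 = (-3.4641, 2.0000, 6.4641)
after link 5: o_5 = (-3.6071, 6.9486, 5.7631)
after link 6: o_6 = (-4.4731, 5.4486, 6.7631)

-4.473 5.449 6.763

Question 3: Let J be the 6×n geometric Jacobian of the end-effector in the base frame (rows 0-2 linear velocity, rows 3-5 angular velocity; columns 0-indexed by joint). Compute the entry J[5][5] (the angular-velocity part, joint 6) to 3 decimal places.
-0.750

axis z_5 = (-0.6495,-0.1250,-0.7500); lever o_n−o_5 = (-0.8660,-1.5000,1.0000)
cross product → J_v[:, 5] = (-1.2500,1.2990,0.8660)
J_ω[:, 5] = z_5
entry J[5][5] = -0.7500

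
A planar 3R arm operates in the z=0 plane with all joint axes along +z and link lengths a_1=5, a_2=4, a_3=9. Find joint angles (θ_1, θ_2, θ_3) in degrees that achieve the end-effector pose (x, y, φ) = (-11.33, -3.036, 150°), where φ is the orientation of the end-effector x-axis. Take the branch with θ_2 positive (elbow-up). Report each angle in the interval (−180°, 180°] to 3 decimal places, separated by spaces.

-134.992 44.982 -119.990

wrist centre = target − a_3·(cos φ, sin φ) = (-3.5358, -7.5360)
cos θ_2 = (69.2930−5²−4²)/(2·5·4) = 0.7073; θ_2 = 44.9824° (elbow-up)
β = atan2(-7.5360,-3.5358) = -115.1352°; ψ = atan2(2.8276,7.8293) = 19.8572°
θ_1 = β − ψ = -134.9924°
θ_3 = φ − θ_1 − θ_2 = -119.9899° (wrapped to (-180°,180°])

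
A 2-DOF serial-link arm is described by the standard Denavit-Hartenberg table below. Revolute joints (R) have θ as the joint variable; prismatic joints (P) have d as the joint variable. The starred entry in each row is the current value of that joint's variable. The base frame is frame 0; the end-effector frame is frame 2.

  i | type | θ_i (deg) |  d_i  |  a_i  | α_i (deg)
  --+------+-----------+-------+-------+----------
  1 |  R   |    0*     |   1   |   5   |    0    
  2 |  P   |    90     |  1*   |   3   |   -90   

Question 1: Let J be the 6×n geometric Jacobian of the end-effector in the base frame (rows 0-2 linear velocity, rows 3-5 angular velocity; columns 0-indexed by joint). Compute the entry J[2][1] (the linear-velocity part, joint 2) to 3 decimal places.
prismatic axis z_1 = (0.0000,0.0000,1.0000)
J_v[:, 1] = z_1; J_ω[:, 1] = (0,0,0)
entry J[2][1] = 1.0000

1.000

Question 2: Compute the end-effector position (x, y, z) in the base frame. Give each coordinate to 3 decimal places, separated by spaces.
after link 1: o_1 = (5.0000, 0.0000, 1.0000)
after link 2: o_2 = (5.0000, 3.0000, 2.0000)

5.000 3.000 2.000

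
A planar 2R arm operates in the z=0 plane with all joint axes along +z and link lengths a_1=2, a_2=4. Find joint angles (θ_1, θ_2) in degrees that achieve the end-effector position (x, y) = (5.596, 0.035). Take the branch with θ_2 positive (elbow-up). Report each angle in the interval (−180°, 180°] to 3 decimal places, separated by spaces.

cos θ_2 = (31.3164−2²−4²)/(2·2·4) = 0.7073; θ_2 = 44.9862° (elbow-up)
β = atan2(0.0350,5.5960) = 0.3583°; ψ = atan2(2.8277,4.8291) = 30.3516°
θ_1 = β − ψ = -29.9933°

-29.993 44.986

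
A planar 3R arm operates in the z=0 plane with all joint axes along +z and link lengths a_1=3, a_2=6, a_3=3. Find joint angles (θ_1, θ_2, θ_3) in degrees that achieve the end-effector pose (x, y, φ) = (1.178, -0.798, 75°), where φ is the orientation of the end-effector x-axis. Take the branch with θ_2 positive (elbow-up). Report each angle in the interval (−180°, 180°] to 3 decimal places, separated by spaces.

wrist centre = target − a_3·(cos φ, sin φ) = (0.4015, -3.6958)
cos θ_2 = (13.8200−3²−6²)/(2·3·6) = -0.8661; θ_2 = 150.0098° (elbow-up)
β = atan2(-3.6958,0.4015) = -83.7992°; ψ = atan2(2.9991,-2.1967) = 126.2205°
θ_1 = β − ψ = -210.0197°
θ_3 = φ − θ_1 − θ_2 = 135.0099° (wrapped to (-180°,180°])

149.980 150.010 135.010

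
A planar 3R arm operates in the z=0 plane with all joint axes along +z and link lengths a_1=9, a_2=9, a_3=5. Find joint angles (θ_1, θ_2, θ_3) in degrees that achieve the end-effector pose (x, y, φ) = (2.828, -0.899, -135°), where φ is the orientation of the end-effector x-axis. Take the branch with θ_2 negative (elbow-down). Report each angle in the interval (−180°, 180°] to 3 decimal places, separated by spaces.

90.006 -135.001 -90.004

wrist centre = target − a_3·(cos φ, sin φ) = (6.3635, 2.6365)
cos θ_2 = (47.4459−9²−9²)/(2·9·9) = -0.7071; θ_2 = -135.0014° (elbow-down)
β = atan2(2.6365,6.3635) = 22.5052°; ψ = atan2(-6.3638,2.6359) = -67.5007°
θ_1 = β − ψ = 90.0059°
θ_3 = φ − θ_1 − θ_2 = -90.0045° (wrapped to (-180°,180°])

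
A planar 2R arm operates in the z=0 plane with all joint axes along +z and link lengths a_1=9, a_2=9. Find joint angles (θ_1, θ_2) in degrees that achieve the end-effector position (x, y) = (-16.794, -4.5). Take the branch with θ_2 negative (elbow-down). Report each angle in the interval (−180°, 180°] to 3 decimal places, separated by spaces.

cos θ_2 = (302.2884−9²−9²)/(2·9·9) = 0.8660; θ_2 = -30.0054° (elbow-down)
β = atan2(-4.5000,-16.7940) = -164.9998°; ψ = atan2(-4.5007,16.7938) = -15.0027°
θ_1 = β − ψ = -149.9971°

-149.997 -30.005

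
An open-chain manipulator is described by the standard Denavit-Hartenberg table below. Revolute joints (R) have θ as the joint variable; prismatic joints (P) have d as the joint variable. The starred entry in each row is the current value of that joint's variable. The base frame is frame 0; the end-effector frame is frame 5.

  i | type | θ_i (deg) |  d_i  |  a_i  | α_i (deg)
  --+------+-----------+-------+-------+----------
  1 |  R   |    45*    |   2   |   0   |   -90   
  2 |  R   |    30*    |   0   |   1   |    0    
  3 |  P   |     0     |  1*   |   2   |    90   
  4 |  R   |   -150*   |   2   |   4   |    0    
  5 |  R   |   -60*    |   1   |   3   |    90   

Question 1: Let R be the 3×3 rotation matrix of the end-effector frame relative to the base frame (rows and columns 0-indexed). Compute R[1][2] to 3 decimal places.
End-effector z-axis (col 2 of R) = (-0.3062,0.9186,-0.2500)
R[1][2] = 0.9186

0.919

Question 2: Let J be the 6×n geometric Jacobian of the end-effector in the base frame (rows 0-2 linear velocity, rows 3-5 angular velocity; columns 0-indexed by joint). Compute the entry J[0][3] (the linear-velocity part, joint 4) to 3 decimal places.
4.593

axis z_3 = (0.3536,0.3536,0.8660); lever o_n−o_3 = (-2.2981,-3.0052,5.6292)
cross product → J_v[:, 3] = (4.5928,-3.9804,-0.2500)
J_ω[:, 3] = z_3
entry J[0][3] = 4.5928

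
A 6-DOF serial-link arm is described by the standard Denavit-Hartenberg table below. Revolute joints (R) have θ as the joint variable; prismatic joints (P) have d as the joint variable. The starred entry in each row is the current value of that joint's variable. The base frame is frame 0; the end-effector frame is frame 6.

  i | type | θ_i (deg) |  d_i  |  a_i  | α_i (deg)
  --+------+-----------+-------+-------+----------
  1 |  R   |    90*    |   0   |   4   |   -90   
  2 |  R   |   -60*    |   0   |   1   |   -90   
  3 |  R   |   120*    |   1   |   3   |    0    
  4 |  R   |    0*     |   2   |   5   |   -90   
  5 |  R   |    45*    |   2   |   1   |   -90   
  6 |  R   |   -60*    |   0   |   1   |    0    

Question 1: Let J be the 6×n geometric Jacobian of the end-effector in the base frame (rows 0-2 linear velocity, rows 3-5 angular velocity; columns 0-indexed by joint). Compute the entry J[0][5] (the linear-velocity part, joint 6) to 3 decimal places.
0.780

axis z_5 = (-0.6124,-0.4356,0.6597); lever o_n−o_5 = (-0.1268,-0.7696,-0.6258)
cross product → J_v[:, 5] = (0.7803,-0.4669,0.4160)
J_ω[:, 5] = z_5
entry J[0][5] = 0.7803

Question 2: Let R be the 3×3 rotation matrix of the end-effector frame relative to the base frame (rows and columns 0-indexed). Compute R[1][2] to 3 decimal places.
-0.436

End-effector z-axis (col 2 of R) = (-0.6124,-0.4356,0.6597)
R[1][2] = -0.4356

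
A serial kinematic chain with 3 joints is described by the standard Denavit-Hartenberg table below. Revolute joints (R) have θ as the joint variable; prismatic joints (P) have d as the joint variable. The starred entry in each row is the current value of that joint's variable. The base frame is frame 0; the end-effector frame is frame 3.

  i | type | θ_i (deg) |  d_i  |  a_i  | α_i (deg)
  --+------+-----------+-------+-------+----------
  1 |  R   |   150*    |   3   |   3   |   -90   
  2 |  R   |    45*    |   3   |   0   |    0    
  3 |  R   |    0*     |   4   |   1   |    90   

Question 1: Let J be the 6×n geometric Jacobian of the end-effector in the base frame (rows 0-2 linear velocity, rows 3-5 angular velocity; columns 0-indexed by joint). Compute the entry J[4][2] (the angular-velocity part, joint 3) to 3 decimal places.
-0.866

axis z_2 = (-0.5000,-0.8660,0.0000); lever o_n−o_2 = (-2.6124,-3.1105,-0.7071)
cross product → J_v[:, 2] = (0.6124,-0.3536,-0.7071)
J_ω[:, 2] = z_2
entry J[4][2] = -0.8660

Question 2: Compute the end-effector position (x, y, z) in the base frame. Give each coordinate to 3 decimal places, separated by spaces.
-6.710 -4.209 2.293

after link 1: o_1 = (-2.5981, 1.5000, 3.0000)
after link 2: o_2 = (-4.0981, -1.0981, 3.0000)
after link 3: o_3 = (-6.7104, -4.2086, 2.2929)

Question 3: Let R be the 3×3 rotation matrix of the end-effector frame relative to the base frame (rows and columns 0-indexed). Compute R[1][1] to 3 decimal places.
End-effector y-axis (col 1 of R) = (-0.5000,-0.8660,0.0000)
R[1][1] = -0.8660

-0.866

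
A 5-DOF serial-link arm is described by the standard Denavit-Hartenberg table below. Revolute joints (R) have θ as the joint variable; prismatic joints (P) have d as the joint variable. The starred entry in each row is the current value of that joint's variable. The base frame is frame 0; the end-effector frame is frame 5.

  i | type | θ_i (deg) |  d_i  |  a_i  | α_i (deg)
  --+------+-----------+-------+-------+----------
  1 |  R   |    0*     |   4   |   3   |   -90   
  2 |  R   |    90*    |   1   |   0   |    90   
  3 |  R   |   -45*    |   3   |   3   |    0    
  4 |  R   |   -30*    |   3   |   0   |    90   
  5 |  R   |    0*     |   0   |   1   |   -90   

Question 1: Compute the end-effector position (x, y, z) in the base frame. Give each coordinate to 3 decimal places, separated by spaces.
9.000 -2.087 1.620

after link 1: o_1 = (3.0000, 0.0000, 4.0000)
after link 2: o_2 = (3.0000, 1.0000, 4.0000)
after link 3: o_3 = (6.0000, -1.1213, 1.8787)
after link 4: o_4 = (9.0000, -1.1213, 1.8787)
after link 5: o_5 = (9.0000, -2.0872, 1.6199)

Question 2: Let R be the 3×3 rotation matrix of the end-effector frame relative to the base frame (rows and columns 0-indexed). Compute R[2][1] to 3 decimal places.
End-effector y-axis (col 1 of R) = (0.0000,0.2588,-0.9659)
R[2][1] = -0.9659

-0.966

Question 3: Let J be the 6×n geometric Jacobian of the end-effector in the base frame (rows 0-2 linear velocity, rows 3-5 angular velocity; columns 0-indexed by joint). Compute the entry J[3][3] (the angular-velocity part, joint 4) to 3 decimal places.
axis z_3 = (1.0000,0.0000,0.0000); lever o_n−o_3 = (3.0000,-0.9659,-0.2588)
cross product → J_v[:, 3] = (0.0000,0.2588,-0.9659)
J_ω[:, 3] = z_3
entry J[3][3] = 1.0000

1.000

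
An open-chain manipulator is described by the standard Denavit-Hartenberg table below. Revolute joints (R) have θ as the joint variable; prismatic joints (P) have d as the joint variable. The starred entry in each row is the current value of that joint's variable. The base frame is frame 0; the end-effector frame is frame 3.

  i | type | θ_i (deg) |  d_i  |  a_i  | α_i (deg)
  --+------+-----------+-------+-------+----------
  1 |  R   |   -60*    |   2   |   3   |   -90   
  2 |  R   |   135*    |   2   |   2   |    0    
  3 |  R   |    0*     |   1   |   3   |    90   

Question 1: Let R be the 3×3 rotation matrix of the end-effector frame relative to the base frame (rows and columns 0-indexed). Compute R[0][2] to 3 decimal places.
0.354

End-effector z-axis (col 2 of R) = (0.3536,-0.6124,-0.7071)
R[0][2] = 0.3536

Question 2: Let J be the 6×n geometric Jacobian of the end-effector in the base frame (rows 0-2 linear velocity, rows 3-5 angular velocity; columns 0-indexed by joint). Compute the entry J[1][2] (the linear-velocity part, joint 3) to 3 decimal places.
axis z_2 = (0.8660,0.5000,0.0000); lever o_n−o_2 = (-0.1946,2.3371,-2.1213)
cross product → J_v[:, 2] = (-1.0607,1.8371,2.1213)
J_ω[:, 2] = z_2
entry J[1][2] = 1.8371

1.837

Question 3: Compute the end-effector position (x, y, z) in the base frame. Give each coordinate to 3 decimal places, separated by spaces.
after link 1: o_1 = (1.5000, -2.5981, 2.0000)
after link 2: o_2 = (2.5249, -0.3733, 0.5858)
after link 3: o_3 = (2.3303, 1.9638, -1.5355)

2.330 1.964 -1.536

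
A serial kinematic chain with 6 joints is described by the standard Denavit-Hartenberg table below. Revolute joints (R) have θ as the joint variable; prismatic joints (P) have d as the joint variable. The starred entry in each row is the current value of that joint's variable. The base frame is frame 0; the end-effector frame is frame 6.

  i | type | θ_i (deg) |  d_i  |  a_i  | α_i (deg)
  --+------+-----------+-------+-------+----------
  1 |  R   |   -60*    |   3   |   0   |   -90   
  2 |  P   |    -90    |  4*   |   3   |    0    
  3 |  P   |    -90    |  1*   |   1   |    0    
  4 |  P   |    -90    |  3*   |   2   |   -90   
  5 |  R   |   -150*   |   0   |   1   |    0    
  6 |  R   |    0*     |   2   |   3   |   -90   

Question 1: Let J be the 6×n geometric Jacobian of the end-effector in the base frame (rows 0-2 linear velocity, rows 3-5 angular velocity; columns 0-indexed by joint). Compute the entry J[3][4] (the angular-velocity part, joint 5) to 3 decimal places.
-0.500

axis z_4 = (-0.5000,0.8660,0.0000); lever o_n−o_4 = (0.7321,2.7321,3.4641)
cross product → J_v[:, 4] = (3.0000,1.7321,-2.0000)
J_ω[:, 4] = z_4
entry J[3][4] = -0.5000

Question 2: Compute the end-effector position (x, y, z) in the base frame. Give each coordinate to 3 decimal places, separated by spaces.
7.160 7.598 7.464

after link 1: o_1 = (0.0000, 0.0000, 3.0000)
after link 2: o_2 = (3.4641, 2.0000, 6.0000)
after link 3: o_3 = (3.8301, 3.3660, 6.0000)
after link 4: o_4 = (6.4282, 4.8660, 4.0000)
after link 5: o_5 = (6.8612, 5.1160, 4.8660)
after link 6: o_6 = (7.1603, 7.5981, 7.4641)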